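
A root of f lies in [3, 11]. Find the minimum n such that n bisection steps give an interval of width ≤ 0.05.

8

Width after n steps is 8/2^n. Need 2^n ≥ 8/0.05 = 160.
2^7 = 128 < 160 ≤ 2^8 = 256, so n = 8.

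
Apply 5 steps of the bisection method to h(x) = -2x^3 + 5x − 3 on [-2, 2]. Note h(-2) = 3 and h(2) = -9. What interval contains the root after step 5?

[-1.875, -1.75]

h(0) = -3 < 0, so the root lies in [-2, 0]
h(-1) = -6 < 0, so the root lies in [-2, -1]
h(-1.5) = -3.75 < 0, so the root lies in [-2, -1.5]
h(-1.75) = -1.0312 < 0, so the root lies in [-2, -1.75]
h(-1.875) = 0.8086 > 0, so the root lies in [-1.875, -1.75]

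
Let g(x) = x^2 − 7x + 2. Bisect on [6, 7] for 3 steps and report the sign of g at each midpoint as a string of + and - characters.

m = 6.5, g(m) = -1.25 (−); new bracket [6.5, 7]
m = 6.75, g(m) = 0.3125 (+); new bracket [6.5, 6.75]
m = 6.625, g(m) = -0.484375 (−); new bracket [6.625, 6.75]

-+-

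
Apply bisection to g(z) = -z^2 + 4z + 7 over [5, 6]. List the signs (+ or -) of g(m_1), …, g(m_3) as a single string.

g(5.5) = -1.25 < 0, so the root lies in [5, 5.5]
g(5.25) = 0.4375 > 0, so the root lies in [5.25, 5.5]
g(5.375) = -0.390625 < 0, so the root lies in [5.25, 5.375]

-+-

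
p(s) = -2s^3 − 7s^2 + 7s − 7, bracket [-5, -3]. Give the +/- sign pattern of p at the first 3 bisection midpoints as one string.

-+-

m = -4, p(m) = -19 (−); new bracket [-5, -4]
m = -4.5, p(m) = 2 (+); new bracket [-4.5, -4]
m = -4.25, p(m) = -9.65625 (−); new bracket [-4.5, -4.25]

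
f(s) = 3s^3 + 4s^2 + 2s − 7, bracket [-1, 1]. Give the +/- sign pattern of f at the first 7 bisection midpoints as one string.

----+++

s = 0 gives f = -7, negative; keep [0, 1]
s = 0.5 gives f = -4.625, negative; keep [0.5, 1]
s = 0.75 gives f = -1.984375, negative; keep [0.75, 1]
s = 0.875 gives f = -0.1777, negative; keep [0.875, 1]
s = 0.9375 gives f = 0.8625, positive; keep [0.875, 0.9375]
s = 0.90625 gives f = 0.3305, positive; keep [0.875, 0.90625]
s = 0.890625 gives f = 0.0735, positive; keep [0.875, 0.890625]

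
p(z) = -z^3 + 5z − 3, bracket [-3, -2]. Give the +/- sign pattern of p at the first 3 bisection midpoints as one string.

+--

p(-2.5) = 0.125 > 0, so the root lies in [-2.5, -2]
p(-2.25) = -2.859375 < 0, so the root lies in [-2.5, -2.25]
p(-2.375) = -1.478516 < 0, so the root lies in [-2.5, -2.375]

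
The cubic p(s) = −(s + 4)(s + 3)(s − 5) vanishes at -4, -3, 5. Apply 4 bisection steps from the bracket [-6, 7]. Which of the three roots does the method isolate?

5

midpoint 0.5: p = 70.875 > 0 → [0.5, 7]
midpoint 3.75: p = 65.390625 > 0 → [3.75, 7]
midpoint 5.375: p = -29.443359 < 0 → [3.75, 5.375]
midpoint 4.5625: p = 28.3298 > 0 → [4.5625, 5.375]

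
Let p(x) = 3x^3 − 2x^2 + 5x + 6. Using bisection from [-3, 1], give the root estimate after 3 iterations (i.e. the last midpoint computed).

-0.5

x = -1 gives p = -4, negative; keep [-1, 1]
x = 0 gives p = 6, positive; keep [-1, 0]
x = -0.5 gives p = 2.625, positive; keep [-1, -0.5]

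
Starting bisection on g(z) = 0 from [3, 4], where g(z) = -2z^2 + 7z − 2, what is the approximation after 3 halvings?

3.125

z = 3.5 gives g = -2, negative; keep [3, 3.5]
z = 3.25 gives g = -0.375, negative; keep [3, 3.25]
z = 3.125 gives g = 0.34375, positive; keep [3.125, 3.25]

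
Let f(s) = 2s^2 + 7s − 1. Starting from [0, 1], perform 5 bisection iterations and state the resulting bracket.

s = 0.5 gives f = 3, positive; keep [0, 0.5]
s = 0.25 gives f = 0.875, positive; keep [0, 0.25]
s = 0.125 gives f = -0.09375, negative; keep [0.125, 0.25]
s = 0.1875 gives f = 0.3828, positive; keep [0.125, 0.1875]
s = 0.15625 gives f = 0.1426, positive; keep [0.125, 0.15625]

[0.125, 0.15625]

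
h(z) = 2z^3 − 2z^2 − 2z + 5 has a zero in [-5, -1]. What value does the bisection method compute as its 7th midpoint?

-1.28125

z = -3 gives h = -61, negative; keep [-3, -1]
z = -2 gives h = -15, negative; keep [-2, -1]
z = -1.5 gives h = -3.25, negative; keep [-1.5, -1]
z = -1.25 gives h = 0.4688, positive; keep [-1.5, -1.25]
z = -1.375 gives h = -1.2305, negative; keep [-1.375, -1.25]
z = -1.3125 gives h = -0.3423, negative; keep [-1.3125, -1.25]
z = -1.28125 gives h = 0.0727, positive; keep [-1.3125, -1.28125]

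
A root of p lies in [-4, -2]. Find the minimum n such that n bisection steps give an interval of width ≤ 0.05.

Width after n steps is 2/2^n. Need 2^n ≥ 2/0.05 = 40.
2^5 = 32 < 40 ≤ 2^6 = 64, so n = 6.

6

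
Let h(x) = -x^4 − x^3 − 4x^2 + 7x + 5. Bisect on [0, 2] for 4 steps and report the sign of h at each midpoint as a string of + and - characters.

+-++

midpoint 1: h = 6 > 0 → [1, 2]
midpoint 1.5: h = -1.9375 < 0 → [1, 1.5]
midpoint 1.25: h = 3.105469 > 0 → [1.25, 1.5]
midpoint 1.375: h = 0.8884 > 0 → [1.375, 1.5]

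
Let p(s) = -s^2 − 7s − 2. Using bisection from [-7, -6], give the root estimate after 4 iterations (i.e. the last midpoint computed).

p(-6.5) = 1.25 > 0, so the root lies in [-7, -6.5]
p(-6.75) = -0.3125 < 0, so the root lies in [-6.75, -6.5]
p(-6.625) = 0.484375 > 0, so the root lies in [-6.75, -6.625]
p(-6.6875) = 0.0898 > 0, so the root lies in [-6.75, -6.6875]

-6.6875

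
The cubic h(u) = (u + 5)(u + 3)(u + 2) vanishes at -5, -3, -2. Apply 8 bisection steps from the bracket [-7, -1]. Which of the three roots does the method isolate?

-5

u = -4 gives h = 2, positive; keep [-7, -4]
u = -5.5 gives h = -4.375, negative; keep [-5.5, -4]
u = -4.75 gives h = 1.203125, positive; keep [-5.5, -4.75]
u = -5.125 gives h = -0.8301, negative; keep [-5.125, -4.75]
u = -4.9375 gives h = 0.3557, positive; keep [-5.125, -4.9375]
u = -5.03125 gives h = -0.1924, negative; keep [-5.03125, -4.9375]
u = -4.984375 gives h = 0.0925, positive; keep [-5.03125, -4.984375]
u = -5.0078125 gives h = -0.0472, negative; keep [-5.0078125, -4.984375]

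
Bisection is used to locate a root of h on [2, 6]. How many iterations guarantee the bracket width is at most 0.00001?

19

Width after n steps is 4/2^n. Need 2^n ≥ 4/0.00001 = 400000.
2^18 = 262144 < 400000 ≤ 2^19 = 524288, so n = 19.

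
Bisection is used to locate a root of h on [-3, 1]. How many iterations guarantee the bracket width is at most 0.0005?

Width after n steps is 4/2^n. Need 2^n ≥ 4/0.0005 = 8000.
2^12 = 4096 < 8000 ≤ 2^13 = 8192, so n = 13.

13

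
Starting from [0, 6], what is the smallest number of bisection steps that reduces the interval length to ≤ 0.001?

13

Width after n steps is 6/2^n. Need 2^n ≥ 6/0.001 = 6000.
2^12 = 4096 < 6000 ≤ 2^13 = 8192, so n = 13.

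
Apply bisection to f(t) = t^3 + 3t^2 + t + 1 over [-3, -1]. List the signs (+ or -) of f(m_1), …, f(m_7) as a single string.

f(-2) = 3 > 0, so the root lies in [-3, -2]
f(-2.5) = 1.625 > 0, so the root lies in [-3, -2.5]
f(-2.75) = 0.140625 > 0, so the root lies in [-3, -2.75]
f(-2.875) = -0.8418 < 0, so the root lies in [-2.875, -2.75]
f(-2.8125) = -0.3293 < 0, so the root lies in [-2.8125, -2.75]
f(-2.78125) = -0.0891 < 0, so the root lies in [-2.78125, -2.75]
f(-2.765625) = 0.027 > 0, so the root lies in [-2.78125, -2.765625]

+++---+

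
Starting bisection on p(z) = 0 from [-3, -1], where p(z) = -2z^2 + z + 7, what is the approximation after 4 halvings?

-1.625

midpoint -2: p = -3 < 0 → [-2, -1]
midpoint -1.5: p = 1 > 0 → [-2, -1.5]
midpoint -1.75: p = -0.875 < 0 → [-1.75, -1.5]
midpoint -1.625: p = 0.0938 > 0 → [-1.75, -1.625]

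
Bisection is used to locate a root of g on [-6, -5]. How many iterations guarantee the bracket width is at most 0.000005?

18

Width after n steps is 1/2^n. Need 2^n ≥ 1/0.000005 = 200000.
2^17 = 131072 < 200000 ≤ 2^18 = 262144, so n = 18.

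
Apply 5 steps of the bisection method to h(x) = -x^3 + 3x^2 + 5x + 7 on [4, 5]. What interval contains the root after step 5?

midpoint 4.5: h = -0.875 < 0 → [4, 4.5]
midpoint 4.25: h = 5.671875 > 0 → [4.25, 4.5]
midpoint 4.375: h = 2.556641 > 0 → [4.375, 4.5]
midpoint 4.4375: h = 0.8811 > 0 → [4.4375, 4.5]
midpoint 4.46875: h = 0.0132 > 0 → [4.46875, 4.5]

[4.46875, 4.5]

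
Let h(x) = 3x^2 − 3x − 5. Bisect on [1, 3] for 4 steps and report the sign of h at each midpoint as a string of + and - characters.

+---

midpoint 2: h = 1 > 0 → [1, 2]
midpoint 1.5: h = -2.75 < 0 → [1.5, 2]
midpoint 1.75: h = -1.0625 < 0 → [1.75, 2]
midpoint 1.875: h = -0.0781 < 0 → [1.875, 2]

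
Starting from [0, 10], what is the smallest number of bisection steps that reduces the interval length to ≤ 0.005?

11

Width after n steps is 10/2^n. Need 2^n ≥ 10/0.005 = 2000.
2^10 = 1024 < 2000 ≤ 2^11 = 2048, so n = 11.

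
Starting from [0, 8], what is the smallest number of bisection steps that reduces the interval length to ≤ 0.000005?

Width after n steps is 8/2^n. Need 2^n ≥ 8/0.000005 = 1600000.
2^20 = 1048576 < 1600000 ≤ 2^21 = 2097152, so n = 21.

21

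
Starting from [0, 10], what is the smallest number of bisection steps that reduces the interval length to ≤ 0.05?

Width after n steps is 10/2^n. Need 2^n ≥ 10/0.05 = 200.
2^7 = 128 < 200 ≤ 2^8 = 256, so n = 8.

8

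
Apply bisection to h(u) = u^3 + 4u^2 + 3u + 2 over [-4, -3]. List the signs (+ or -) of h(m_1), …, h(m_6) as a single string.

h(-3.5) = -2.375 < 0, so the root lies in [-3.5, -3]
h(-3.25) = 0.171875 > 0, so the root lies in [-3.5, -3.25]
h(-3.375) = -1.005859 < 0, so the root lies in [-3.375, -3.25]
h(-3.3125) = -0.3938 < 0, so the root lies in [-3.3125, -3.25]
h(-3.28125) = -0.1053 < 0, so the root lies in [-3.28125, -3.25]
h(-3.265625) = 0.0347 > 0, so the root lies in [-3.28125, -3.265625]

-+---+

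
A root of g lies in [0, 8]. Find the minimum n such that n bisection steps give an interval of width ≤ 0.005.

Width after n steps is 8/2^n. Need 2^n ≥ 8/0.005 = 1600.
2^10 = 1024 < 1600 ≤ 2^11 = 2048, so n = 11.

11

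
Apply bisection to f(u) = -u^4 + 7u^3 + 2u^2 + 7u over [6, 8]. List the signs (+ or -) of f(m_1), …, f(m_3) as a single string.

+-+

f(7) = 147 > 0, so the root lies in [7, 8]
f(7.5) = -45.9375 < 0, so the root lies in [7, 7.5]
f(7.25) = 60.605469 > 0, so the root lies in [7.25, 7.5]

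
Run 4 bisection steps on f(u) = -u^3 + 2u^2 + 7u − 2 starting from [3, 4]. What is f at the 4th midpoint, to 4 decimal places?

midpoint 3.5: f = 4.125 > 0 → [3.5, 4]
midpoint 3.75: f = -0.359375 < 0 → [3.5, 3.75]
midpoint 3.625: f = 2.021484 > 0 → [3.625, 3.75]
midpoint 3.6875: f = 0.8665 > 0 → [3.6875, 3.75]

0.8665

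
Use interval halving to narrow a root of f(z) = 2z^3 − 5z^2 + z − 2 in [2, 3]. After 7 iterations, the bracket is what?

m = 2.5, f(m) = 0.5 (+); new bracket [2, 2.5]
m = 2.25, f(m) = -2.28125 (−); new bracket [2.25, 2.5]
m = 2.375, f(m) = -1.035156 (−); new bracket [2.375, 2.5]
m = 2.4375, f(m) = -0.3052 (−); new bracket [2.4375, 2.5]
m = 2.46875, f(m) = 0.0878 (+); new bracket [2.4375, 2.46875]
m = 2.453125, f(m) = -0.111 (−); new bracket [2.453125, 2.46875]
m = 2.4609375, f(m) = -0.0122 (−); new bracket [2.4609375, 2.46875]

[2.4609375, 2.46875]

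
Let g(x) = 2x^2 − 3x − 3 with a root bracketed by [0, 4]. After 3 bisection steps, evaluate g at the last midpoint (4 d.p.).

2.0000

x = 2 gives g = -1, negative; keep [2, 4]
x = 3 gives g = 6, positive; keep [2, 3]
x = 2.5 gives g = 2, positive; keep [2, 2.5]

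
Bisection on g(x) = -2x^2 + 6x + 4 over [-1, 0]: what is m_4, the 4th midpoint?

midpoint -0.5: g = 0.5 > 0 → [-1, -0.5]
midpoint -0.75: g = -1.625 < 0 → [-0.75, -0.5]
midpoint -0.625: g = -0.53125 < 0 → [-0.625, -0.5]
midpoint -0.5625: g = -0.0078 < 0 → [-0.5625, -0.5]

-0.5625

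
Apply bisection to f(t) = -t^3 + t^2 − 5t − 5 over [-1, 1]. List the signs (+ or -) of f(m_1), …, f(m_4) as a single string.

m = 0, f(m) = -5 (−); new bracket [-1, 0]
m = -0.5, f(m) = -2.125 (−); new bracket [-1, -0.5]
m = -0.75, f(m) = -0.265625 (−); new bracket [-1, -0.75]
m = -0.875, f(m) = 0.8105 (+); new bracket [-0.875, -0.75]

---+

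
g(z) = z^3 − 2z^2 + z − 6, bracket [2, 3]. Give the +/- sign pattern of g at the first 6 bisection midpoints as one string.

midpoint 2.5: g = -0.375 < 0 → [2.5, 3]
midpoint 2.75: g = 2.421875 > 0 → [2.5, 2.75]
midpoint 2.625: g = 0.931641 > 0 → [2.5, 2.625]
midpoint 2.5625: g = 0.2561 > 0 → [2.5, 2.5625]
midpoint 2.53125: g = -0.0649 < 0 → [2.53125, 2.5625]
midpoint 2.546875: g = 0.0942 > 0 → [2.53125, 2.546875]

-+++-+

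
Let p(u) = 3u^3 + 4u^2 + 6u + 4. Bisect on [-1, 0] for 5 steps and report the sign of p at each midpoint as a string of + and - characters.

m = -0.5, p(m) = 1.625 (+); new bracket [-1, -0.5]
m = -0.75, p(m) = 0.484375 (+); new bracket [-1, -0.75]
m = -0.875, p(m) = -0.197266 (−); new bracket [-0.875, -0.75]
m = -0.8125, p(m) = 0.1565 (+); new bracket [-0.875, -0.8125]
m = -0.84375, p(m) = -0.0169 (−); new bracket [-0.84375, -0.8125]

++-+-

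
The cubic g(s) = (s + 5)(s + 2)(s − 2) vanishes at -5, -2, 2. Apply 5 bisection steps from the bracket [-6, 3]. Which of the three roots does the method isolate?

2

m = -1.5, g(m) = -6.125 (−); new bracket [-1.5, 3]
m = 0.75, g(m) = -19.765625 (−); new bracket [0.75, 3]
m = 1.875, g(m) = -3.330078 (−); new bracket [1.875, 3]
m = 2.4375, g(m) = 14.4392 (+); new bracket [1.875, 2.4375]
m = 2.15625, g(m) = 4.6474 (+); new bracket [1.875, 2.15625]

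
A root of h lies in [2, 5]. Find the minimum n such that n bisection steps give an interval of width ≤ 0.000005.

Width after n steps is 3/2^n. Need 2^n ≥ 3/0.000005 = 600000.
2^19 = 524288 < 600000 ≤ 2^20 = 1048576, so n = 20.

20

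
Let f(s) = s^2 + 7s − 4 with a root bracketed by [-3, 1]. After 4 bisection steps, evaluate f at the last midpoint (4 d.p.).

f(-1) = -10 < 0, so the root lies in [-1, 1]
f(0) = -4 < 0, so the root lies in [0, 1]
f(0.5) = -0.25 < 0, so the root lies in [0.5, 1]
f(0.75) = 1.8125 > 0, so the root lies in [0.5, 0.75]

1.8125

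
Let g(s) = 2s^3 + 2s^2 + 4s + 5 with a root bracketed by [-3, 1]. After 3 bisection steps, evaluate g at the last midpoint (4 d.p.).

-3.2500

s = -1 gives g = 1, positive; keep [-3, -1]
s = -2 gives g = -11, negative; keep [-2, -1]
s = -1.5 gives g = -3.25, negative; keep [-1.5, -1]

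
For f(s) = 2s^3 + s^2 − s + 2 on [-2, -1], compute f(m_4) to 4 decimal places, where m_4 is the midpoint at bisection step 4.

midpoint -1.5: f = -1 < 0 → [-1.5, -1]
midpoint -1.25: f = 0.90625 > 0 → [-1.5, -1.25]
midpoint -1.375: f = 0.066406 > 0 → [-1.5, -1.375]
midpoint -1.4375: f = -0.437 < 0 → [-1.4375, -1.375]

-0.4370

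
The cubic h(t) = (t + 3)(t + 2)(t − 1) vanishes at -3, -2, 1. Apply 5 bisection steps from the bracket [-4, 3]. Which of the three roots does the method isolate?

midpoint -0.5: h = -5.625 < 0 → [-0.5, 3]
midpoint 1.25: h = 3.453125 > 0 → [-0.5, 1.25]
midpoint 0.375: h = -5.009766 < 0 → [0.375, 1.25]
midpoint 0.8125: h = -2.0105 < 0 → [0.8125, 1.25]
midpoint 1.03125: h = 0.3819 > 0 → [0.8125, 1.03125]

1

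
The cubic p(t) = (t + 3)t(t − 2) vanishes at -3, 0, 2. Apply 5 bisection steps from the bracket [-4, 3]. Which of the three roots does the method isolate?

-3

m = -0.5, p(m) = 3.125 (+); new bracket [-4, -0.5]
m = -2.25, p(m) = 7.171875 (+); new bracket [-4, -2.25]
m = -3.125, p(m) = -2.001953 (−); new bracket [-3.125, -2.25]
m = -2.6875, p(m) = 3.9368 (+); new bracket [-3.125, -2.6875]
m = -2.90625, p(m) = 1.3368 (+); new bracket [-3.125, -2.90625]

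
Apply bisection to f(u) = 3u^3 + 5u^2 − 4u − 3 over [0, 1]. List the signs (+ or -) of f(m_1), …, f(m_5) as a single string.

midpoint 0.5: f = -3.375 < 0 → [0.5, 1]
midpoint 0.75: f = -1.921875 < 0 → [0.75, 1]
midpoint 0.875: f = -0.662109 < 0 → [0.875, 1]
midpoint 0.9375: f = 0.1165 > 0 → [0.875, 0.9375]
midpoint 0.90625: f = -0.2857 < 0 → [0.90625, 0.9375]

---+-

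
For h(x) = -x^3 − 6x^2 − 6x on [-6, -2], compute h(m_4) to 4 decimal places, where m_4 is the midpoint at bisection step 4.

0.2969

m = -4, h(m) = -8 (−); new bracket [-6, -4]
m = -5, h(m) = 5 (+); new bracket [-5, -4]
m = -4.5, h(m) = -3.375 (−); new bracket [-5, -4.5]
m = -4.75, h(m) = 0.2969 (+); new bracket [-4.75, -4.5]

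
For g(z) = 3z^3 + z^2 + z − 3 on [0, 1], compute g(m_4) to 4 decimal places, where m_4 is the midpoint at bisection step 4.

0.0818

m = 0.5, g(m) = -1.875 (−); new bracket [0.5, 1]
m = 0.75, g(m) = -0.421875 (−); new bracket [0.75, 1]
m = 0.875, g(m) = 0.650391 (+); new bracket [0.75, 0.875]
m = 0.8125, g(m) = 0.0818 (+); new bracket [0.75, 0.8125]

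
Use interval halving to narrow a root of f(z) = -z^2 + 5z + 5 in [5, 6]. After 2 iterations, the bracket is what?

[5.75, 6]

midpoint 5.5: f = 2.25 > 0 → [5.5, 6]
midpoint 5.75: f = 0.6875 > 0 → [5.75, 6]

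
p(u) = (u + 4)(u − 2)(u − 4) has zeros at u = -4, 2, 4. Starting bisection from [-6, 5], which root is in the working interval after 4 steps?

-4

midpoint -0.5: p = 39.375 > 0 → [-6, -0.5]
midpoint -3.25: p = 28.546875 > 0 → [-6, -3.25]
midpoint -4.625: p = -35.712891 < 0 → [-4.625, -3.25]
midpoint -3.9375: p = 2.9456 > 0 → [-4.625, -3.9375]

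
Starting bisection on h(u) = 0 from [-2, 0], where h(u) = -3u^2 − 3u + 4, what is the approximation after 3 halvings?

-1.75

h(-1) = 4 > 0, so the root lies in [-2, -1]
h(-1.5) = 1.75 > 0, so the root lies in [-2, -1.5]
h(-1.75) = 0.0625 > 0, so the root lies in [-2, -1.75]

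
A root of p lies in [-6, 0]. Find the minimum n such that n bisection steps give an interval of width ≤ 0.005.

Width after n steps is 6/2^n. Need 2^n ≥ 6/0.005 = 1200.
2^10 = 1024 < 1200 ≤ 2^11 = 2048, so n = 11.

11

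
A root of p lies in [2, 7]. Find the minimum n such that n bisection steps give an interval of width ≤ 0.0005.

Width after n steps is 5/2^n. Need 2^n ≥ 5/0.0005 = 10000.
2^13 = 8192 < 10000 ≤ 2^14 = 16384, so n = 14.

14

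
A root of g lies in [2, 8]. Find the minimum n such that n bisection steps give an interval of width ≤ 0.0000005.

Width after n steps is 6/2^n. Need 2^n ≥ 6/0.0000005 = 12000000.
2^23 = 8388608 < 12000000 ≤ 2^24 = 16777216, so n = 24.

24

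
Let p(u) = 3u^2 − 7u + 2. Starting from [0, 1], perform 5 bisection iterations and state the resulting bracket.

u = 0.5 gives p = -0.75, negative; keep [0, 0.5]
u = 0.25 gives p = 0.4375, positive; keep [0.25, 0.5]
u = 0.375 gives p = -0.203125, negative; keep [0.25, 0.375]
u = 0.3125 gives p = 0.1055, positive; keep [0.3125, 0.375]
u = 0.34375 gives p = -0.0518, negative; keep [0.3125, 0.34375]

[0.3125, 0.34375]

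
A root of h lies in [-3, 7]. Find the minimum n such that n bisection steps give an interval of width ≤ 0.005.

Width after n steps is 10/2^n. Need 2^n ≥ 10/0.005 = 2000.
2^10 = 1024 < 2000 ≤ 2^11 = 2048, so n = 11.

11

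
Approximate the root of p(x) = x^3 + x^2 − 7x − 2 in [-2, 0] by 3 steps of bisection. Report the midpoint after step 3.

-0.25

midpoint -1: p = 5 > 0 → [-1, 0]
midpoint -0.5: p = 1.625 > 0 → [-0.5, 0]
midpoint -0.25: p = -0.203125 < 0 → [-0.5, -0.25]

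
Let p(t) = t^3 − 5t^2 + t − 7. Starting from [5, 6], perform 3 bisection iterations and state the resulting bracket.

[5, 5.125]

t = 5.5 gives p = 13.625, positive; keep [5, 5.5]
t = 5.25 gives p = 5.140625, positive; keep [5, 5.25]
t = 5.125 gives p = 1.408203, positive; keep [5, 5.125]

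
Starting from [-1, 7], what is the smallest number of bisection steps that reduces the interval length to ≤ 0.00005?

18

Width after n steps is 8/2^n. Need 2^n ≥ 8/0.00005 = 160000.
2^17 = 131072 < 160000 ≤ 2^18 = 262144, so n = 18.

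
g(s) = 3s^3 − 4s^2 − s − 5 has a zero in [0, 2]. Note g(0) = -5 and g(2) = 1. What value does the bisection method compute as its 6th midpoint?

1.96875

m = 1, g(m) = -7 (−); new bracket [1, 2]
m = 1.5, g(m) = -5.375 (−); new bracket [1.5, 2]
m = 1.75, g(m) = -2.921875 (−); new bracket [1.75, 2]
m = 1.875, g(m) = -1.1621 (−); new bracket [1.875, 2]
m = 1.9375, g(m) = -0.1335 (−); new bracket [1.9375, 2]
m = 1.96875, g(m) = 0.4198 (+); new bracket [1.9375, 1.96875]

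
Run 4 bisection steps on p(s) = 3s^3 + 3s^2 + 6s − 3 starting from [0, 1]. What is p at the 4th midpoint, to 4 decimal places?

m = 0.5, p(m) = 1.125 (+); new bracket [0, 0.5]
m = 0.25, p(m) = -1.265625 (−); new bracket [0.25, 0.5]
m = 0.375, p(m) = -0.169922 (−); new bracket [0.375, 0.5]
m = 0.4375, p(m) = 0.4504 (+); new bracket [0.375, 0.4375]

0.4504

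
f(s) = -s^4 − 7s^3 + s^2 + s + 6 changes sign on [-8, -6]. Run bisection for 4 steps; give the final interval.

[-7.25, -7.125]

f(-7) = 48 > 0, so the root lies in [-8, -7]
f(-7.5) = -156.1875 < 0, so the root lies in [-7.5, -7]
f(-7.25) = -43.957031 < 0, so the root lies in [-7.25, -7]
f(-7.125) = 4.4275 > 0, so the root lies in [-7.25, -7.125]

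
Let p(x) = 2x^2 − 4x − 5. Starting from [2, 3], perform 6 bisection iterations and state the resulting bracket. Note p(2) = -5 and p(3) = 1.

m = 2.5, p(m) = -2.5 (−); new bracket [2.5, 3]
m = 2.75, p(m) = -0.875 (−); new bracket [2.75, 3]
m = 2.875, p(m) = 0.03125 (+); new bracket [2.75, 2.875]
m = 2.8125, p(m) = -0.4297 (−); new bracket [2.8125, 2.875]
m = 2.84375, p(m) = -0.2012 (−); new bracket [2.84375, 2.875]
m = 2.859375, p(m) = -0.0854 (−); new bracket [2.859375, 2.875]

[2.859375, 2.875]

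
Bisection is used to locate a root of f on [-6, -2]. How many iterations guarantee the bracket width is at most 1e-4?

Width after n steps is 4/2^n. Need 2^n ≥ 4/1e-4 = 40000.
2^15 = 32768 < 40000 ≤ 2^16 = 65536, so n = 16.

16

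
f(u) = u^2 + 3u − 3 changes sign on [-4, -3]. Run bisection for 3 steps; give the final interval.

[-3.875, -3.75]

f(-3.5) = -1.25 < 0, so the root lies in [-4, -3.5]
f(-3.75) = -0.1875 < 0, so the root lies in [-4, -3.75]
f(-3.875) = 0.390625 > 0, so the root lies in [-3.875, -3.75]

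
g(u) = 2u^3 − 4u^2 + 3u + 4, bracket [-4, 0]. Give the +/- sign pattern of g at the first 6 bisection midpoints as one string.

--+-+-

m = -2, g(m) = -34 (−); new bracket [-2, 0]
m = -1, g(m) = -5 (−); new bracket [-1, 0]
m = -0.5, g(m) = 1.25 (+); new bracket [-1, -0.5]
m = -0.75, g(m) = -1.3438 (−); new bracket [-0.75, -0.5]
m = -0.625, g(m) = 0.0742 (+); new bracket [-0.75, -0.625]
m = -0.6875, g(m) = -0.603 (−); new bracket [-0.6875, -0.625]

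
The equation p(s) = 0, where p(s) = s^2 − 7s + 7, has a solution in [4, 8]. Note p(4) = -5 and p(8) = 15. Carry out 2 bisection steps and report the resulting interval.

[5, 6]

s = 6 gives p = 1, positive; keep [4, 6]
s = 5 gives p = -3, negative; keep [5, 6]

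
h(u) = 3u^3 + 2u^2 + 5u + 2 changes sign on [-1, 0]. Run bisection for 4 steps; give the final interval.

[-0.4375, -0.375]

h(-0.5) = -0.375 < 0, so the root lies in [-0.5, 0]
h(-0.25) = 0.828125 > 0, so the root lies in [-0.5, -0.25]
h(-0.375) = 0.248047 > 0, so the root lies in [-0.5, -0.375]
h(-0.4375) = -0.0559 < 0, so the root lies in [-0.4375, -0.375]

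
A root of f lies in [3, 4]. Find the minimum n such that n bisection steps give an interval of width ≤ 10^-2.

Width after n steps is 1/2^n. Need 2^n ≥ 1/10^-2 = 100.
2^6 = 64 < 100 ≤ 2^7 = 128, so n = 7.

7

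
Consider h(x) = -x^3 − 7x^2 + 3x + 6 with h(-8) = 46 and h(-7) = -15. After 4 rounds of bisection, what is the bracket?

m = -7.5, h(m) = 11.625 (+); new bracket [-7.5, -7]
m = -7.25, h(m) = -2.609375 (−); new bracket [-7.5, -7.25]
m = -7.375, h(m) = 4.271484 (+); new bracket [-7.375, -7.25]
m = -7.3125, h(m) = 0.7727 (+); new bracket [-7.3125, -7.25]

[-7.3125, -7.25]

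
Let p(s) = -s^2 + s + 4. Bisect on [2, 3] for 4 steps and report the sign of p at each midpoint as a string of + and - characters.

s = 2.5 gives p = 0.25, positive; keep [2.5, 3]
s = 2.75 gives p = -0.8125, negative; keep [2.5, 2.75]
s = 2.625 gives p = -0.265625, negative; keep [2.5, 2.625]
s = 2.5625 gives p = -0.0039, negative; keep [2.5, 2.5625]

+---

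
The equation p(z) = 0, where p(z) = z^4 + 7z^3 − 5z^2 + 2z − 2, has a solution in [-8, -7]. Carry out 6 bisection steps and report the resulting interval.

p(-7.5) = -87.3125 < 0, so the root lies in [-8, -7.5]
p(-7.75) = 31.300781 > 0, so the root lies in [-7.75, -7.5]
p(-7.625) = -30.876709 < 0, so the root lies in [-7.75, -7.625]
p(-7.6875) = -0.5229 < 0, so the root lies in [-7.75, -7.6875]
p(-7.71875) = 15.203 > 0, so the root lies in [-7.71875, -7.6875]
p(-7.703125) = 7.2938 > 0, so the root lies in [-7.703125, -7.6875]

[-7.703125, -7.6875]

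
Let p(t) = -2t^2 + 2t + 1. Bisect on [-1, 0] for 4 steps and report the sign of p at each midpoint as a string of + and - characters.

-+-+

midpoint -0.5: p = -0.5 < 0 → [-0.5, 0]
midpoint -0.25: p = 0.375 > 0 → [-0.5, -0.25]
midpoint -0.375: p = -0.03125 < 0 → [-0.375, -0.25]
midpoint -0.3125: p = 0.1797 > 0 → [-0.375, -0.3125]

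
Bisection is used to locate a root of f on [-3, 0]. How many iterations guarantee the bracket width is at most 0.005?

10

Width after n steps is 3/2^n. Need 2^n ≥ 3/0.005 = 600.
2^9 = 512 < 600 ≤ 2^10 = 1024, so n = 10.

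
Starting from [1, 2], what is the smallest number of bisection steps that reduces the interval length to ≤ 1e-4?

Width after n steps is 1/2^n. Need 2^n ≥ 1/1e-4 = 10000.
2^13 = 8192 < 10000 ≤ 2^14 = 16384, so n = 14.

14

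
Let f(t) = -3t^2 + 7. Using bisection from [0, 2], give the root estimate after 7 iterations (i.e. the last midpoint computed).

1.515625

midpoint 1: f = 4 > 0 → [1, 2]
midpoint 1.5: f = 0.25 > 0 → [1.5, 2]
midpoint 1.75: f = -2.1875 < 0 → [1.5, 1.75]
midpoint 1.625: f = -0.9219 < 0 → [1.5, 1.625]
midpoint 1.5625: f = -0.3242 < 0 → [1.5, 1.5625]
midpoint 1.53125: f = -0.0342 < 0 → [1.5, 1.53125]
midpoint 1.515625: f = 0.1086 > 0 → [1.515625, 1.53125]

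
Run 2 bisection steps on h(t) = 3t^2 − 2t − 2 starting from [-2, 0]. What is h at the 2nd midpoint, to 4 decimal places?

-0.2500

midpoint -1: h = 3 > 0 → [-1, 0]
midpoint -0.5: h = -0.25 < 0 → [-1, -0.5]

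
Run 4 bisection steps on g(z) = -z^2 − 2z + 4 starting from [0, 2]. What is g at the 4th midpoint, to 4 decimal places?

0.4844

g(1) = 1 > 0, so the root lies in [1, 2]
g(1.5) = -1.25 < 0, so the root lies in [1, 1.5]
g(1.25) = -0.0625 < 0, so the root lies in [1, 1.25]
g(1.125) = 0.4844 > 0, so the root lies in [1.125, 1.25]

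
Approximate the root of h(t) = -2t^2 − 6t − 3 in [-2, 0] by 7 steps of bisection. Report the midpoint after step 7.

-0.640625

m = -1, h(m) = 1 (+); new bracket [-1, 0]
m = -0.5, h(m) = -0.5 (−); new bracket [-1, -0.5]
m = -0.75, h(m) = 0.375 (+); new bracket [-0.75, -0.5]
m = -0.625, h(m) = -0.0312 (−); new bracket [-0.75, -0.625]
m = -0.6875, h(m) = 0.1797 (+); new bracket [-0.6875, -0.625]
m = -0.65625, h(m) = 0.0762 (+); new bracket [-0.65625, -0.625]
m = -0.640625, h(m) = 0.0229 (+); new bracket [-0.640625, -0.625]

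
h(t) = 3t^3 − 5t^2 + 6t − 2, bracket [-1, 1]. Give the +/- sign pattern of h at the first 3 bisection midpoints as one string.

-+-

midpoint 0: h = -2 < 0 → [0, 1]
midpoint 0.5: h = 0.125 > 0 → [0, 0.5]
midpoint 0.25: h = -0.765625 < 0 → [0.25, 0.5]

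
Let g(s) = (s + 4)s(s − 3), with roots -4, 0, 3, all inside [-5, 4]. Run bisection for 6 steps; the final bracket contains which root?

g(-0.5) = 6.125 > 0, so the root lies in [-5, -0.5]
g(-2.75) = 19.765625 > 0, so the root lies in [-5, -2.75]
g(-3.875) = 3.330078 > 0, so the root lies in [-5, -3.875]
g(-4.4375) = -14.4392 < 0, so the root lies in [-4.4375, -3.875]
g(-4.15625) = -4.6474 < 0, so the root lies in [-4.15625, -3.875]
g(-4.015625) = -0.4402 < 0, so the root lies in [-4.015625, -3.875]

-4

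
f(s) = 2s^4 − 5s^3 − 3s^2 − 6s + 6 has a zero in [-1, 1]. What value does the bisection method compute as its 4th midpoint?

s = 0 gives f = 6, positive; keep [0, 1]
s = 0.5 gives f = 1.75, positive; keep [0.5, 1]
s = 0.75 gives f = -1.664062, negative; keep [0.5, 0.75]
s = 0.625 gives f = 0.1626, positive; keep [0.625, 0.75]

0.625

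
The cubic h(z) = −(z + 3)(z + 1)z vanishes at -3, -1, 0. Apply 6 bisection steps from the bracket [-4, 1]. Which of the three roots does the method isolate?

h(-1.5) = -1.125 < 0, so the root lies in [-4, -1.5]
h(-2.75) = -1.203125 < 0, so the root lies in [-4, -2.75]
h(-3.375) = 3.005859 > 0, so the root lies in [-3.375, -2.75]
h(-3.0625) = 0.3948 > 0, so the root lies in [-3.0625, -2.75]
h(-2.90625) = -0.5194 < 0, so the root lies in [-3.0625, -2.90625]
h(-2.984375) = -0.0925 < 0, so the root lies in [-3.0625, -2.984375]

-3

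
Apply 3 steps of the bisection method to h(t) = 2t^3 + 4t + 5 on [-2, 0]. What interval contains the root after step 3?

[-1, -0.75]

midpoint -1: h = -1 < 0 → [-1, 0]
midpoint -0.5: h = 2.75 > 0 → [-1, -0.5]
midpoint -0.75: h = 1.15625 > 0 → [-1, -0.75]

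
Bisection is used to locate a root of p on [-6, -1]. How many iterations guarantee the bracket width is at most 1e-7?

Width after n steps is 5/2^n. Need 2^n ≥ 5/1e-7 = 50000000.
2^25 = 33554432 < 50000000 ≤ 2^26 = 67108864, so n = 26.

26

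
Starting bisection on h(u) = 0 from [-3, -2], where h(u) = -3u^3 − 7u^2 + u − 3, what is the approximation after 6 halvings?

u = -2.5 gives h = -2.375, negative; keep [-3, -2.5]
u = -2.75 gives h = 3.703125, positive; keep [-2.75, -2.5]
u = -2.625 gives h = 0.404297, positive; keep [-2.625, -2.5]
u = -2.5625 gives h = -1.0481, negative; keep [-2.625, -2.5625]
u = -2.59375 gives h = -0.3379, negative; keep [-2.625, -2.59375]
u = -2.609375 gives h = 0.0292, positive; keep [-2.609375, -2.59375]

-2.609375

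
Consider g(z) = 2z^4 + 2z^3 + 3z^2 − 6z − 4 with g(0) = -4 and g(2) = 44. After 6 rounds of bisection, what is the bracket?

m = 1, g(m) = -3 (−); new bracket [1, 2]
m = 1.5, g(m) = 10.625 (+); new bracket [1, 1.5]
m = 1.25, g(m) = 1.976562 (+); new bracket [1, 1.25]
m = 1.125, g(m) = -0.9019 (−); new bracket [1.125, 1.25]
m = 1.1875, g(m) = 0.4317 (+); new bracket [1.125, 1.1875]
m = 1.15625, g(m) = -0.2605 (−); new bracket [1.15625, 1.1875]

[1.15625, 1.1875]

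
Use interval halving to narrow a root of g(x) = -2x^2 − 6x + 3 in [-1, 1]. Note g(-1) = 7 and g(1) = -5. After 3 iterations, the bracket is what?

[0.25, 0.5]

g(0) = 3 > 0, so the root lies in [0, 1]
g(0.5) = -0.5 < 0, so the root lies in [0, 0.5]
g(0.25) = 1.375 > 0, so the root lies in [0.25, 0.5]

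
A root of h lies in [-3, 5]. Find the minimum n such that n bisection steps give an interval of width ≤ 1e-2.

10

Width after n steps is 8/2^n. Need 2^n ≥ 8/1e-2 = 800.
2^9 = 512 < 800 ≤ 2^10 = 1024, so n = 10.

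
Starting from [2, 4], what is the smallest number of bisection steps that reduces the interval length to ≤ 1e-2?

Width after n steps is 2/2^n. Need 2^n ≥ 2/1e-2 = 200.
2^7 = 128 < 200 ≤ 2^8 = 256, so n = 8.

8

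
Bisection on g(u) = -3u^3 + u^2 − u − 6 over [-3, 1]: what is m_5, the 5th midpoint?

g(-1) = -1 < 0, so the root lies in [-3, -1]
g(-2) = 24 > 0, so the root lies in [-2, -1]
g(-1.5) = 7.875 > 0, so the root lies in [-1.5, -1]
g(-1.25) = 2.6719 > 0, so the root lies in [-1.25, -1]
g(-1.125) = 0.6621 > 0, so the root lies in [-1.125, -1]

-1.125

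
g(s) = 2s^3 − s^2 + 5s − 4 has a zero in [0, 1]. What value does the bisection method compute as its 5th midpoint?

0.71875

m = 0.5, g(m) = -1.5 (−); new bracket [0.5, 1]
m = 0.75, g(m) = 0.03125 (+); new bracket [0.5, 0.75]
m = 0.625, g(m) = -0.777344 (−); new bracket [0.625, 0.75]
m = 0.6875, g(m) = -0.3853 (−); new bracket [0.6875, 0.75]
m = 0.71875, g(m) = -0.1802 (−); new bracket [0.71875, 0.75]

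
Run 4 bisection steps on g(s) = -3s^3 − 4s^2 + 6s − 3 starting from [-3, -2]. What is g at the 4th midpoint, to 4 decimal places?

g(-2.5) = 3.875 > 0, so the root lies in [-2.5, -2]
g(-2.25) = -2.578125 < 0, so the root lies in [-2.5, -2.25]
g(-2.375) = 0.376953 > 0, so the root lies in [-2.375, -2.25]
g(-2.3125) = -1.1663 < 0, so the root lies in [-2.375, -2.3125]

-1.1663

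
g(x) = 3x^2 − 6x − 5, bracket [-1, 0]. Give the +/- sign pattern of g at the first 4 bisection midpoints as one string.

-+-+

midpoint -0.5: g = -1.25 < 0 → [-1, -0.5]
midpoint -0.75: g = 1.1875 > 0 → [-0.75, -0.5]
midpoint -0.625: g = -0.078125 < 0 → [-0.75, -0.625]
midpoint -0.6875: g = 0.543 > 0 → [-0.6875, -0.625]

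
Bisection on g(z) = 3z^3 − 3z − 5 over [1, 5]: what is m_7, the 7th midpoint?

1.46875

z = 3 gives g = 67, positive; keep [1, 3]
z = 2 gives g = 13, positive; keep [1, 2]
z = 1.5 gives g = 0.625, positive; keep [1, 1.5]
z = 1.25 gives g = -2.8906, negative; keep [1.25, 1.5]
z = 1.375 gives g = -1.3262, negative; keep [1.375, 1.5]
z = 1.4375 gives g = -0.4011, negative; keep [1.4375, 1.5]
z = 1.46875 gives g = 0.099, positive; keep [1.4375, 1.46875]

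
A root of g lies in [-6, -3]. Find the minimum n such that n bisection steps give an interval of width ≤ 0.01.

Width after n steps is 3/2^n. Need 2^n ≥ 3/0.01 = 300.
2^8 = 256 < 300 ≤ 2^9 = 512, so n = 9.

9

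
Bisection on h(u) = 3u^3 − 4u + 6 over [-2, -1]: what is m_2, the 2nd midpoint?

-1.75

h(-1.5) = 1.875 > 0, so the root lies in [-2, -1.5]
h(-1.75) = -3.078125 < 0, so the root lies in [-1.75, -1.5]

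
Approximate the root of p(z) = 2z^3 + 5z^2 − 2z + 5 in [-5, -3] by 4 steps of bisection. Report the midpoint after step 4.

m = -4, p(m) = -35 (−); new bracket [-4, -3]
m = -3.5, p(m) = -12.5 (−); new bracket [-3.5, -3]
m = -3.25, p(m) = -4.34375 (−); new bracket [-3.25, -3]
m = -3.125, p(m) = -0.957 (−); new bracket [-3.125, -3]

-3.125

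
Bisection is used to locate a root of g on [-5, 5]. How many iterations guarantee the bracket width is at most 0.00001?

20

Width after n steps is 10/2^n. Need 2^n ≥ 10/0.00001 = 1000000.
2^19 = 524288 < 1000000 ≤ 2^20 = 1048576, so n = 20.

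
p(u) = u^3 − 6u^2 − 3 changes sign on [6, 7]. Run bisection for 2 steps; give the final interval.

[6, 6.25]

p(6.5) = 18.125 > 0, so the root lies in [6, 6.5]
p(6.25) = 6.765625 > 0, so the root lies in [6, 6.25]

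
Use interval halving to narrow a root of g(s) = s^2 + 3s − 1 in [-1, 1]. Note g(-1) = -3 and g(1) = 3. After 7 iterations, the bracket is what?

s = 0 gives g = -1, negative; keep [0, 1]
s = 0.5 gives g = 0.75, positive; keep [0, 0.5]
s = 0.25 gives g = -0.1875, negative; keep [0.25, 0.5]
s = 0.375 gives g = 0.2656, positive; keep [0.25, 0.375]
s = 0.3125 gives g = 0.0352, positive; keep [0.25, 0.3125]
s = 0.28125 gives g = -0.0771, negative; keep [0.28125, 0.3125]
s = 0.296875 gives g = -0.0212, negative; keep [0.296875, 0.3125]

[0.296875, 0.3125]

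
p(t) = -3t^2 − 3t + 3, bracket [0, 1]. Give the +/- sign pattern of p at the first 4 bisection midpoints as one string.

m = 0.5, p(m) = 0.75 (+); new bracket [0.5, 1]
m = 0.75, p(m) = -0.9375 (−); new bracket [0.5, 0.75]
m = 0.625, p(m) = -0.046875 (−); new bracket [0.5, 0.625]
m = 0.5625, p(m) = 0.3633 (+); new bracket [0.5625, 0.625]

+--+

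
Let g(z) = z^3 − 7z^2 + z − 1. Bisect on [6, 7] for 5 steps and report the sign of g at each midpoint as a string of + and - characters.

---++

g(6.5) = -15.625 < 0, so the root lies in [6.5, 7]
g(6.75) = -5.640625 < 0, so the root lies in [6.75, 7]
g(6.875) = -0.033203 < 0, so the root lies in [6.875, 7]
g(6.9375) = 2.9294 > 0, so the root lies in [6.875, 6.9375]
g(6.90625) = 1.4347 > 0, so the root lies in [6.875, 6.90625]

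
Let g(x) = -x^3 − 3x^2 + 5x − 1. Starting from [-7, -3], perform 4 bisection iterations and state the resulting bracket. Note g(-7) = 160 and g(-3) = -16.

[-4.25, -4]

midpoint -5: g = 24 > 0 → [-5, -3]
midpoint -4: g = -5 < 0 → [-5, -4]
midpoint -4.5: g = 6.875 > 0 → [-4.5, -4]
midpoint -4.25: g = 0.3281 > 0 → [-4.25, -4]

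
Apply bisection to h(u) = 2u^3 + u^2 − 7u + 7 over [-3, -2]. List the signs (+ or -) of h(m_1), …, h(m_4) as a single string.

-+++

u = -2.5 gives h = -0.5, negative; keep [-2.5, -2]
u = -2.25 gives h = 5.03125, positive; keep [-2.5, -2.25]
u = -2.375 gives h = 2.472656, positive; keep [-2.5, -2.375]
u = -2.4375 gives h = 1.0396, positive; keep [-2.5, -2.4375]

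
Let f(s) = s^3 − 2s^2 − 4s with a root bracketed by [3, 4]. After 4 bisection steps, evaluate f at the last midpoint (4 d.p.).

-0.6848

s = 3.5 gives f = 4.375, positive; keep [3, 3.5]
s = 3.25 gives f = 0.203125, positive; keep [3, 3.25]
s = 3.125 gives f = -1.513672, negative; keep [3.125, 3.25]
s = 3.1875 gives f = -0.6848, negative; keep [3.1875, 3.25]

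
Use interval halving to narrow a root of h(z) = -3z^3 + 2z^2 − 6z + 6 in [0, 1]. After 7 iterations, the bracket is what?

[0.8984375, 0.90625]

midpoint 0.5: h = 3.125 > 0 → [0.5, 1]
midpoint 0.75: h = 1.359375 > 0 → [0.75, 1]
midpoint 0.875: h = 0.271484 > 0 → [0.875, 1]
midpoint 0.9375: h = -0.3391 < 0 → [0.875, 0.9375]
midpoint 0.90625: h = -0.0278 < 0 → [0.875, 0.90625]
midpoint 0.890625: h = 0.1233 > 0 → [0.890625, 0.90625]
midpoint 0.8984375: h = 0.0481 > 0 → [0.8984375, 0.90625]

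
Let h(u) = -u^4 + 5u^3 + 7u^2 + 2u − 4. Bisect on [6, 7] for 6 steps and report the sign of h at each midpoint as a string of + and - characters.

m = 6.5, h(m) = -107.1875 (−); new bracket [6, 6.5]
m = 6.25, h(m) = -23.238281 (−); new bracket [6, 6.25]
m = 6.125, h(m) = 12.353271 (+); new bracket [6.125, 6.25]
m = 6.1875, h(m) = -4.9351 (−); new bracket [6.125, 6.1875]
m = 6.15625, h(m) = 3.8342 (+); new bracket [6.15625, 6.1875]
m = 6.171875, h(m) = -0.519 (−); new bracket [6.15625, 6.171875]

--+-+-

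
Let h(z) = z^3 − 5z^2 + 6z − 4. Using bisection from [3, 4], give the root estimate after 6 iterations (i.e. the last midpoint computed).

3.671875

z = 3.5 gives h = -1.375, negative; keep [3.5, 4]
z = 3.75 gives h = 0.921875, positive; keep [3.5, 3.75]
z = 3.625 gives h = -0.318359, negative; keep [3.625, 3.75]
z = 3.6875 gives h = 0.2781, positive; keep [3.625, 3.6875]
z = 3.65625 gives h = -0.026, negative; keep [3.65625, 3.6875]
z = 3.671875 gives h = 0.1246, positive; keep [3.65625, 3.671875]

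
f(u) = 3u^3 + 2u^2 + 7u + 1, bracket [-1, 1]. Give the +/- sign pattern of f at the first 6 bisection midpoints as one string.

m = 0, f(m) = 1 (+); new bracket [-1, 0]
m = -0.5, f(m) = -2.375 (−); new bracket [-0.5, 0]
m = -0.25, f(m) = -0.671875 (−); new bracket [-0.25, 0]
m = -0.125, f(m) = 0.1504 (+); new bracket [-0.25, -0.125]
m = -0.1875, f(m) = -0.262 (−); new bracket [-0.1875, -0.125]
m = -0.15625, f(m) = -0.0564 (−); new bracket [-0.15625, -0.125]

+--+--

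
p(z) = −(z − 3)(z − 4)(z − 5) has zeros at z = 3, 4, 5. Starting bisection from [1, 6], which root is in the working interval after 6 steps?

m = 3.5, p(m) = -0.375 (−); new bracket [1, 3.5]
m = 2.25, p(m) = 3.609375 (+); new bracket [2.25, 3.5]
m = 2.875, p(m) = 0.298828 (+); new bracket [2.875, 3.5]
m = 3.1875, p(m) = -0.2761 (−); new bracket [2.875, 3.1875]
m = 3.03125, p(m) = -0.0596 (−); new bracket [2.875, 3.03125]
m = 2.953125, p(m) = 0.1004 (+); new bracket [2.953125, 3.03125]

3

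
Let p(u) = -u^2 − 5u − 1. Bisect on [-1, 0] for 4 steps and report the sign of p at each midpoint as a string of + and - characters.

midpoint -0.5: p = 1.25 > 0 → [-0.5, 0]
midpoint -0.25: p = 0.1875 > 0 → [-0.25, 0]
midpoint -0.125: p = -0.390625 < 0 → [-0.25, -0.125]
midpoint -0.1875: p = -0.0977 < 0 → [-0.25, -0.1875]

++--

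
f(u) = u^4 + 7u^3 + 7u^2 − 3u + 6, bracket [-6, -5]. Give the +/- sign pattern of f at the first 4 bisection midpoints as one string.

midpoint -5.5: f = -15.3125 < 0 → [-6, -5.5]
midpoint -5.75: f = 17.050781 > 0 → [-5.75, -5.5]
midpoint -5.625: f = -0.361084 < 0 → [-5.75, -5.625]
midpoint -5.6875: f = 8.0259 > 0 → [-5.6875, -5.625]

-+-+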